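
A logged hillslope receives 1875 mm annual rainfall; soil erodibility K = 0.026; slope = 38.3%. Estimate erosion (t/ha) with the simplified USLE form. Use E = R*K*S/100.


Formula: E = R * K * S / 100  (simplified USLE)
R * K = 1875 * 0.026 = 48.75
E = 48.75 * 38.3 / 100 = 18.67 t/ha

18.67


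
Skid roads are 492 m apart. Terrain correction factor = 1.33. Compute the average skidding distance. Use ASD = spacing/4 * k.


Formula: ASD = (spacing / 4) * correction
Uncorrected distance = spacing / 4 = 492 / 4 = 123 m
ASD = 123 * 1.33 = 164 m

164


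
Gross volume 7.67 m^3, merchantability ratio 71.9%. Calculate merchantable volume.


Formula: MV = V_total * (merchantable_pct / 100)
Merchantable fraction = 71.9% / 100 = 0.719
MV = 7.67 m^3 * 0.719 = 5.515 m^3

5.515


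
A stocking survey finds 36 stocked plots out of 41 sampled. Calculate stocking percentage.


Formula: Stocking % = stocked plots / total plots * 100
Stocking = 36 / 41 * 100
Stocking = 0.878 * 100 = 87.8%

87.8


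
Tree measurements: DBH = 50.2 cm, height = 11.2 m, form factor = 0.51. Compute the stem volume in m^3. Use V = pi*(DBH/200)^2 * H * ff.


Formula: V = pi * (DBH/200)^2 * H * ff
Radius = DBH/200 = 50.2/200 = 0.251 m
Radius^2 = 0.251^2 = 0.063001 m^2
V = pi * 0.063001 * 11.2 * 0.51
V = 1.131 m^3

1.131


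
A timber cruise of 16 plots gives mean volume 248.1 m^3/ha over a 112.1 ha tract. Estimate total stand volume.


Formula: Total Volume = Mean Volume per ha * Total Area
Total Volume = 248.1 m^3/ha * 112.1 ha
Total Volume = 27812 m^3

27812


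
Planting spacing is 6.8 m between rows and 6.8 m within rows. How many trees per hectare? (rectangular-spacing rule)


Formula: TPH = 10000 m^2/ha / (spacing_x * spacing_y)
Area per tree = 6.8 m * 6.8 m = 46.24 m^2
TPH = 10000 / 46.24 = 216 trees/ha

216


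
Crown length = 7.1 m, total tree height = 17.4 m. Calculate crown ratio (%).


Formula: Crown Ratio = (Crown Length / Total Height) * 100
CR = (7.1 m / 17.4 m) * 100
CR = 0.408 * 100 = 40.8%

40.8


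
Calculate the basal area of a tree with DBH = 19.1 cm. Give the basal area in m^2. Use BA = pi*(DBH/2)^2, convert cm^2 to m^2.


Formula: BA = pi * (DBH/2)^2 / 10000  (cm^2 to m^2)
Radius = DBH/2 = 19.1/2 = 9.55 cm
BA = pi * 9.55^2 / 10000
   = 286.5211 cm^2 / 10000
   = 0.0287 m^2

0.0287


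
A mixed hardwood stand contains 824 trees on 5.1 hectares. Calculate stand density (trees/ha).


Formula: Stand Density = N_trees / Area_ha
Density = 824 trees / 5.1 ha
Density = 162 trees/ha

162


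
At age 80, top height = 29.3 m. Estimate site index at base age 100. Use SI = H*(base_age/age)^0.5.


Formula: SI = H_dom * (base_age / age)^0.5
Age ratio = 100 / 80 = 1.25
sqrt(age_ratio) = 1.11803
SI = 29.3 * 1.11803 = 32.8 m

32.8


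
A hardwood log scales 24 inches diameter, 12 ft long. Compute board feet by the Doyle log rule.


Doyle: BF = (D - 4)^2 * L / 16
Adjusted diameter = 24 - 4 = 20 in
(D-4)^2 = 20^2 = 400
BF = 400 * 12 / 16 = 300 BF

300


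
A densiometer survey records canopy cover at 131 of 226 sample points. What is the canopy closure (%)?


Formula: Canopy closure = covered points / total points * 100
Closure = 131 / 226 * 100
Closure = 0.5796 * 100 = 58.0%

58.0


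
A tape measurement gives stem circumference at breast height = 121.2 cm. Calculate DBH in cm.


Formula: DBH = C / pi
DBH = 121.2 / pi
pi = 3.14159...
DBH = 38.6 cm

38.6


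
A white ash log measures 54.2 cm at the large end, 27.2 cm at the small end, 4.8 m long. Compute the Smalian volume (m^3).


Smalian: V = (A1 + A2)/2 * L,  A = pi*(D/200)^2
A1 = pi*(54.2/200)^2 = 0.230722 m^2
A2 = pi*(27.2/200)^2 = 0.058107 m^2
V = (0.230722+0.058107)/2*4.8 = 0.6932 m^3

0.6932


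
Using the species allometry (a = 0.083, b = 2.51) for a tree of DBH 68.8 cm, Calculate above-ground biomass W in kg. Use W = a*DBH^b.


Formula: W = a * DBH^b  (allometric power law)
DBH^b = 68.8^2.51 = 40958.777
W = 0.083 * 40958.777 = 3399.6 kg

3399.6


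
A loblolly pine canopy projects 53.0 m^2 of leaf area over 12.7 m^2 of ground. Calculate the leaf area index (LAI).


Formula: LAI = total leaf area / ground area  (dimensionless)
LAI = 53.0 m^2 / 12.7 m^2
LAI = 4.17

4.17


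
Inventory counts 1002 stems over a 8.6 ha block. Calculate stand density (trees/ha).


Formula: Stand Density = N_trees / Area_ha
Density = 1002 trees / 8.6 ha
Density = 117 trees/ha

117


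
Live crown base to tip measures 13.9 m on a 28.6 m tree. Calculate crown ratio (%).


Formula: Crown Ratio = (Crown Length / Total Height) * 100
CR = (13.9 m / 28.6 m) * 100
CR = 0.486 * 100 = 48.6%

48.6


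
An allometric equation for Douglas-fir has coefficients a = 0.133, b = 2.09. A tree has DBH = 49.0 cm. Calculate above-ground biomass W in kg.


Formula: W = a * DBH^b  (allometric power law)
DBH^b = 49.0^2.09 = 3408.0802
W = 0.133 * 3408.0802 = 453.3 kg

453.3


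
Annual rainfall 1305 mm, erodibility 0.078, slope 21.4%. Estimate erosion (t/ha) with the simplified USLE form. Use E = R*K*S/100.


Formula: E = R * K * S / 100  (simplified USLE)
R * K = 1305 * 0.078 = 101.79
E = 101.79 * 21.4 / 100 = 21.78 t/ha

21.78


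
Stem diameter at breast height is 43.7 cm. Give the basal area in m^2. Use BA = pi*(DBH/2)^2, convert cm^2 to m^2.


Formula: BA = pi * (DBH/2)^2 / 10000  (cm^2 to m^2)
Radius = DBH/2 = 43.7/2 = 21.85 cm
BA = pi * 21.85^2 / 10000
   = 1499.867 cm^2 / 10000
   = 0.15 m^2

0.15


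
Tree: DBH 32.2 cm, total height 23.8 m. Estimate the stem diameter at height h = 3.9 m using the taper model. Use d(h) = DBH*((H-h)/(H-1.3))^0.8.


Taper: d(h) = DBH * ((H - h) / (H - 1.3))^0.8
Numerator = H - h = 23.8 - 3.9 = 19.9 m
Denominator = H - 1.3 = 23.8 - 1.3 = 22.5 m
Ratio = 19.9 / 22.5 = 0.88444
d = 32.2 * 0.88444^0.8 = 29.2 cm

29.2


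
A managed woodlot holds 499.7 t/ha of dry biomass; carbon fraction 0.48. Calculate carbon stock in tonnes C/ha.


Formula: Carbon Stock = Biomass * Carbon Fraction
C = 499.7 t/ha * 0.48
C = 239.9 t C/ha

239.9


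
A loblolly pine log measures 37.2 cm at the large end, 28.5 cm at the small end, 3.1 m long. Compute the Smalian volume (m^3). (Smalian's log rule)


Smalian: V = (A1 + A2)/2 * L,  A = pi*(D/200)^2
A1 = pi*(37.2/200)^2 = 0.108687 m^2
A2 = pi*(28.5/200)^2 = 0.063794 m^2
V = (0.108687+0.063794)/2*3.1 = 0.2673 m^3

0.2673


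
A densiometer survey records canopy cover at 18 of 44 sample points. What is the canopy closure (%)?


Formula: Canopy closure = covered points / total points * 100
Closure = 18 / 44 * 100
Closure = 0.4091 * 100 = 40.9%

40.9


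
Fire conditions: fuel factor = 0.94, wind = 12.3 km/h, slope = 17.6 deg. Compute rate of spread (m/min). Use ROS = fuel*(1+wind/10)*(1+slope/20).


Formula: ROS = fuel * (1 + wind/10) * (1 + slope/20)
Wind factor = 1 + 12.3/10 = 2.23
Slope factor = 1 + 17.6/20 = 1.88
ROS = 0.94 * 2.23 * 1.88 = 3.94 m/min

3.94


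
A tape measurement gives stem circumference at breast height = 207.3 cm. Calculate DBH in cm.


Formula: DBH = C / pi
DBH = 207.3 / pi
pi = 3.14159...
DBH = 66.0 cm

66.0


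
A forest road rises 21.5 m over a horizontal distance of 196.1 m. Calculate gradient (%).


Formula: Gradient = rise / run * 100
Gradient = 21.5 / 196.1 * 100 = 11.0%

11.0


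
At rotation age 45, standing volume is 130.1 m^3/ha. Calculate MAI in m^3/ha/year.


Formula: MAI = Total Volume / Stand Age
MAI = 130.1 m^3/ha / 45 years
MAI = 2.89 m^3/ha/year

2.89


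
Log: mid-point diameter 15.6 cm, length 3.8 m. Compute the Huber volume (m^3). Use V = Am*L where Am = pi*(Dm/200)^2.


Huber: V = Am * L,  Am = pi*(Dm/200)^2
Am = pi*(15.6/200)^2 = 0.019113 m^2
V = 0.019113*3.8 = 0.0726 m^3

0.0726


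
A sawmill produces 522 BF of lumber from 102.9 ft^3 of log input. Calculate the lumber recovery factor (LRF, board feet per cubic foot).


Formula: LRF = Lumber Output (BF) / Log Input (ft^3)
LRF = 522 BF / 102.9 ft^3
LRF = 5.07 BF/ft^3

5.07


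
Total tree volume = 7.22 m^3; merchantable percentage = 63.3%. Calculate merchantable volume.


Formula: MV = V_total * (merchantable_pct / 100)
Merchantable fraction = 63.3% / 100 = 0.633
MV = 7.22 m^3 * 0.633 = 4.57 m^3

4.57


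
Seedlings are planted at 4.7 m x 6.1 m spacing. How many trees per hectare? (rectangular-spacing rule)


Formula: TPH = 10000 m^2/ha / (spacing_x * spacing_y)
Area per tree = 4.7 m * 6.1 m = 28.67 m^2
TPH = 10000 / 28.67 = 349 trees/ha

349


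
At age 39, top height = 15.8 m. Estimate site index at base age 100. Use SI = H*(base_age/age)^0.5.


Formula: SI = H_dom * (base_age / age)^0.5
Age ratio = 100 / 39 = 2.5641
sqrt(age_ratio) = 1.60128
SI = 15.8 * 1.60128 = 25.3 m

25.3


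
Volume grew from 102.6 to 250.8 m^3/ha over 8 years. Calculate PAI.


Formula: PAI = (V_T2 - V_T1) / (T2 - T1)
Volume increment = 250.8 - 102.6 = 148.2 m^3/ha
PAI = 148.2 / 8 = 18.53 m^3/ha/year

18.53


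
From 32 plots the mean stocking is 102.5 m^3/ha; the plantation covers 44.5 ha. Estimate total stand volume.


Formula: Total Volume = Mean Volume per ha * Total Area
Total Volume = 102.5 m^3/ha * 44.5 ha
Total Volume = 4561 m^3

4561


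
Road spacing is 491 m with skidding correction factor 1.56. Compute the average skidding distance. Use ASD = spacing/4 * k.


Formula: ASD = (spacing / 4) * correction
Uncorrected distance = spacing / 4 = 491 / 4 = 122.75 m
ASD = 122.75 * 1.56 = 191 m

191


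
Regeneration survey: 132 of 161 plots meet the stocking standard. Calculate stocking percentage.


Formula: Stocking % = stocked plots / total plots * 100
Stocking = 132 / 161 * 100
Stocking = 0.8199 * 100 = 82.0%

82.0


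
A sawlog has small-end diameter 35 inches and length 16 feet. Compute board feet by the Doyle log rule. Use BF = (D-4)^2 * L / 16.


Doyle: BF = (D - 4)^2 * L / 16
Adjusted diameter = 35 - 4 = 31 in
(D-4)^2 = 31^2 = 961
BF = 961 * 16 / 16 = 961 BF

961


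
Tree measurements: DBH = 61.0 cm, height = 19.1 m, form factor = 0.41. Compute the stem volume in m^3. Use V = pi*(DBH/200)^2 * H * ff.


Formula: V = pi * (DBH/200)^2 * H * ff
Radius = DBH/200 = 61.0/200 = 0.305 m
Radius^2 = 0.305^2 = 0.093025 m^2
V = pi * 0.093025 * 19.1 * 0.41
V = 2.289 m^3

2.289


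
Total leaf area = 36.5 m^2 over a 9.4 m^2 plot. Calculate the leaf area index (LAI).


Formula: LAI = total leaf area / ground area  (dimensionless)
LAI = 36.5 m^2 / 9.4 m^2
LAI = 3.88

3.88


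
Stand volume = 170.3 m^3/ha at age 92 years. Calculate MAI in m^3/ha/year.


Formula: MAI = Total Volume / Stand Age
MAI = 170.3 m^3/ha / 92 years
MAI = 1.85 m^3/ha/year

1.85


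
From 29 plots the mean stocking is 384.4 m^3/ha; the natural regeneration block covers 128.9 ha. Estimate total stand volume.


Formula: Total Volume = Mean Volume per ha * Total Area
Total Volume = 384.4 m^3/ha * 128.9 ha
Total Volume = 49549 m^3

49549


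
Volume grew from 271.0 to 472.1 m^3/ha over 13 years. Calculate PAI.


Formula: PAI = (V_T2 - V_T1) / (T2 - T1)
Volume increment = 472.1 - 271.0 = 201.1 m^3/ha
PAI = 201.1 / 13 = 15.47 m^3/ha/year

15.47


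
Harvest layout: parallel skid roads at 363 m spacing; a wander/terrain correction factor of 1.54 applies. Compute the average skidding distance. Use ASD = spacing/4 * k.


Formula: ASD = (spacing / 4) * correction
Uncorrected distance = spacing / 4 = 363 / 4 = 90.75 m
ASD = 90.75 * 1.54 = 140 m

140


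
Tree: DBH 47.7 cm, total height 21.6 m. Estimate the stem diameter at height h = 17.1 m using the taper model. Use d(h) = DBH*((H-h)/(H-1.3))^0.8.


Taper: d(h) = DBH * ((H - h) / (H - 1.3))^0.8
Numerator = H - h = 21.6 - 17.1 = 4.5 m
Denominator = H - 1.3 = 21.6 - 1.3 = 20.3 m
Ratio = 4.5 / 20.3 = 0.22167
d = 47.7 * 0.22167^0.8 = 14.3 cm

14.3


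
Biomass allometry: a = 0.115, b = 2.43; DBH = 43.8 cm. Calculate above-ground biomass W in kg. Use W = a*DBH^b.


Formula: W = a * DBH^b  (allometric power law)
DBH^b = 43.8^2.43 = 9745.0055
W = 0.115 * 9745.0055 = 1120.7 kg

1120.7


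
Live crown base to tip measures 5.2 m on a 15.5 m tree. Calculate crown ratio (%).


Formula: Crown Ratio = (Crown Length / Total Height) * 100
CR = (5.2 m / 15.5 m) * 100
CR = 0.3355 * 100 = 33.5%

33.5


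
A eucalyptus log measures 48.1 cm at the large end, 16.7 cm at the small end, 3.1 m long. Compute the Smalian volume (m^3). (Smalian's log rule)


Smalian: V = (A1 + A2)/2 * L,  A = pi*(D/200)^2
A1 = pi*(48.1/200)^2 = 0.181711 m^2
A2 = pi*(16.7/200)^2 = 0.021904 m^2
V = (0.181711+0.021904)/2*3.1 = 0.3156 m^3

0.3156


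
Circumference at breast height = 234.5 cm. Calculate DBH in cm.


Formula: DBH = C / pi
DBH = 234.5 / pi
pi = 3.14159...
DBH = 74.6 cm

74.6


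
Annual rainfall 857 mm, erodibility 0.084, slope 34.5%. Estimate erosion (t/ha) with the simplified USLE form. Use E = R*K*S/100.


Formula: E = R * K * S / 100  (simplified USLE)
R * K = 857 * 0.084 = 71.988
E = 71.988 * 34.5 / 100 = 24.84 t/ha

24.84


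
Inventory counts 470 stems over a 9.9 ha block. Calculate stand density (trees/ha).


Formula: Stand Density = N_trees / Area_ha
Density = 470 trees / 9.9 ha
Density = 47 trees/ha

47


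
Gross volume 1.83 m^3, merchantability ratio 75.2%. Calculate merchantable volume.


Formula: MV = V_total * (merchantable_pct / 100)
Merchantable fraction = 75.2% / 100 = 0.752
MV = 1.83 m^3 * 0.752 = 1.376 m^3

1.376


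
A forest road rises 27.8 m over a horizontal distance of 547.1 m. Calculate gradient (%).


Formula: Gradient = rise / run * 100
Gradient = 27.8 / 547.1 * 100 = 5.1%

5.1


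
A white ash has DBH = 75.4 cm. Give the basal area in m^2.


Formula: BA = pi * (DBH/2)^2 / 10000  (cm^2 to m^2)
Radius = DBH/2 = 75.4/2 = 37.7 cm
BA = pi * 37.7^2 / 10000
   = 4465.1142 cm^2 / 10000
   = 0.4465 m^2

0.4465


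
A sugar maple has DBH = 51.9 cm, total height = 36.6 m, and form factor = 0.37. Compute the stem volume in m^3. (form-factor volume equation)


Formula: V = pi * (DBH/200)^2 * H * ff
Radius = DBH/200 = 51.9/200 = 0.2595 m
Radius^2 = 0.2595^2 = 0.06734025 m^2
V = pi * 0.06734025 * 36.6 * 0.37
V = 2.865 m^3

2.865


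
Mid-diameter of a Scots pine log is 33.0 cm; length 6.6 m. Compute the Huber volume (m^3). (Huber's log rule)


Huber: V = Am * L,  Am = pi*(Dm/200)^2
Am = pi*(33.0/200)^2 = 0.08553 m^2
V = 0.08553*6.6 = 0.5645 m^3

0.5645


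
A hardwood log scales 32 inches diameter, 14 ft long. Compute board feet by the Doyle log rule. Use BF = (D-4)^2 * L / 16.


Doyle: BF = (D - 4)^2 * L / 16
Adjusted diameter = 32 - 4 = 28 in
(D-4)^2 = 28^2 = 784
BF = 784 * 14 / 16 = 686 BF

686


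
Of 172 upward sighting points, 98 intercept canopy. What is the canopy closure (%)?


Formula: Canopy closure = covered points / total points * 100
Closure = 98 / 172 * 100
Closure = 0.5698 * 100 = 57.0%

57.0


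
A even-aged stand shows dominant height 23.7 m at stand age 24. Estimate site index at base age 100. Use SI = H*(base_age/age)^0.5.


Formula: SI = H_dom * (base_age / age)^0.5
Age ratio = 100 / 24 = 4.16667
sqrt(age_ratio) = 2.04124
SI = 23.7 * 2.04124 = 48.4 m

48.4


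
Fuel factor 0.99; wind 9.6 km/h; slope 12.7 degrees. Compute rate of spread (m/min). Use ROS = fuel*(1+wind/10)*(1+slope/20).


Formula: ROS = fuel * (1 + wind/10) * (1 + slope/20)
Wind factor = 1 + 9.6/10 = 1.96
Slope factor = 1 + 12.7/20 = 1.635
ROS = 0.99 * 1.96 * 1.635 = 3.17 m/min

3.17


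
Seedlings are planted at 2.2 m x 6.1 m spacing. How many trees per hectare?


Formula: TPH = 10000 m^2/ha / (spacing_x * spacing_y)
Area per tree = 2.2 m * 6.1 m = 13.42 m^2
TPH = 10000 / 13.42 = 745 trees/ha

745


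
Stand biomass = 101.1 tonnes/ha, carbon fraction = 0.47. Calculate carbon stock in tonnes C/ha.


Formula: Carbon Stock = Biomass * Carbon Fraction
C = 101.1 t/ha * 0.47
C = 47.5 t C/ha

47.5


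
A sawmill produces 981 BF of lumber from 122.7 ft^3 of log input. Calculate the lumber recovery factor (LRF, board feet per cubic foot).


Formula: LRF = Lumber Output (BF) / Log Input (ft^3)
LRF = 981 BF / 122.7 ft^3
LRF = 8.0 BF/ft^3

8.0


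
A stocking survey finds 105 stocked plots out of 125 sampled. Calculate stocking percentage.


Formula: Stocking % = stocked plots / total plots * 100
Stocking = 105 / 125 * 100
Stocking = 0.84 * 100 = 84.0%

84.0


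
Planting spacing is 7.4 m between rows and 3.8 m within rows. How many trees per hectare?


Formula: TPH = 10000 m^2/ha / (spacing_x * spacing_y)
Area per tree = 7.4 m * 3.8 m = 28.12 m^2
TPH = 10000 / 28.12 = 356 trees/ha

356


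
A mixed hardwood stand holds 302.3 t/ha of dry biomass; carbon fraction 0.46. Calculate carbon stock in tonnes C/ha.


Formula: Carbon Stock = Biomass * Carbon Fraction
C = 302.3 t/ha * 0.46
C = 139.1 t C/ha

139.1


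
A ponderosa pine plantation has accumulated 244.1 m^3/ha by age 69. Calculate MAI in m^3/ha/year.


Formula: MAI = Total Volume / Stand Age
MAI = 244.1 m^3/ha / 69 years
MAI = 3.54 m^3/ha/year

3.54


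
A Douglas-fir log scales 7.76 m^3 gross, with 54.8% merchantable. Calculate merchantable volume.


Formula: MV = V_total * (merchantable_pct / 100)
Merchantable fraction = 54.8% / 100 = 0.548
MV = 7.76 m^3 * 0.548 = 4.252 m^3

4.252


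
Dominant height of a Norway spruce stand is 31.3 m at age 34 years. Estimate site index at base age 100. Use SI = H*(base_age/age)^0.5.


Formula: SI = H_dom * (base_age / age)^0.5
Age ratio = 100 / 34 = 2.94118
sqrt(age_ratio) = 1.71499
SI = 31.3 * 1.71499 = 53.7 m

53.7


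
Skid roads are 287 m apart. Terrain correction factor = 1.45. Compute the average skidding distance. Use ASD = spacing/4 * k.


Formula: ASD = (spacing / 4) * correction
Uncorrected distance = spacing / 4 = 287 / 4 = 71.75 m
ASD = 71.75 * 1.45 = 104 m

104


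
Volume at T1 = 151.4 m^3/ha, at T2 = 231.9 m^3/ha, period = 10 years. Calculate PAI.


Formula: PAI = (V_T2 - V_T1) / (T2 - T1)
Volume increment = 231.9 - 151.4 = 80.5 m^3/ha
PAI = 80.5 / 10 = 8.05 m^3/ha/year

8.05


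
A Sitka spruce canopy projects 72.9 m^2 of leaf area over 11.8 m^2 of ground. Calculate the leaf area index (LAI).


Formula: LAI = total leaf area / ground area  (dimensionless)
LAI = 72.9 m^2 / 11.8 m^2
LAI = 6.18

6.18


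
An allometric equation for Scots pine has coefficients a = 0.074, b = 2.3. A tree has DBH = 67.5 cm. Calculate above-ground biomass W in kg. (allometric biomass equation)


Formula: W = a * DBH^b  (allometric power law)
DBH^b = 67.5^2.3 = 16121.2487
W = 0.074 * 16121.2487 = 1193.0 kg

1193.0


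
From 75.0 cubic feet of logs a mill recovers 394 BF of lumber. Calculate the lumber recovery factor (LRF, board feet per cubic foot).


Formula: LRF = Lumber Output (BF) / Log Input (ft^3)
LRF = 394 BF / 75.0 ft^3
LRF = 5.25 BF/ft^3

5.25


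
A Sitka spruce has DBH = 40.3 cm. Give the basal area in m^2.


Formula: BA = pi * (DBH/2)^2 / 10000  (cm^2 to m^2)
Radius = DBH/2 = 40.3/2 = 20.15 cm
BA = pi * 20.15^2 / 10000
   = 1275.5573 cm^2 / 10000
   = 0.1276 m^2

0.1276


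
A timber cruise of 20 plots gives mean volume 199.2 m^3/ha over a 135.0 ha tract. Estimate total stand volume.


Formula: Total Volume = Mean Volume per ha * Total Area
Total Volume = 199.2 m^3/ha * 135.0 ha
Total Volume = 26892 m^3

26892


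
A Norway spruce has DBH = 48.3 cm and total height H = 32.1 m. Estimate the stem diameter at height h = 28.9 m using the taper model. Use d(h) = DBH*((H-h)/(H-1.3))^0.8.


Taper: d(h) = DBH * ((H - h) / (H - 1.3))^0.8
Numerator = H - h = 32.1 - 28.9 = 3.2 m
Denominator = H - 1.3 = 32.1 - 1.3 = 30.8 m
Ratio = 3.2 / 30.8 = 0.1039
d = 48.3 * 0.1039^0.8 = 7.9 cm

7.9


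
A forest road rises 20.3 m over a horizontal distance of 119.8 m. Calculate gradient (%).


Formula: Gradient = rise / run * 100
Gradient = 20.3 / 119.8 * 100 = 16.9%

16.9


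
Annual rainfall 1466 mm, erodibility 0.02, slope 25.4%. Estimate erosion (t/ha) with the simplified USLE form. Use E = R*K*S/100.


Formula: E = R * K * S / 100  (simplified USLE)
R * K = 1466 * 0.02 = 29.32
E = 29.32 * 25.4 / 100 = 7.45 t/ha

7.45


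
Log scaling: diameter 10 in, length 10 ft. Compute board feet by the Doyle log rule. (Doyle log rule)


Doyle: BF = (D - 4)^2 * L / 16
Adjusted diameter = 10 - 4 = 6 in
(D-4)^2 = 6^2 = 36
BF = 36 * 10 / 16 = 23 BF

23


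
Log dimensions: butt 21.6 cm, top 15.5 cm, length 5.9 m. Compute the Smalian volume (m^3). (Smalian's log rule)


Smalian: V = (A1 + A2)/2 * L,  A = pi*(D/200)^2
A1 = pi*(21.6/200)^2 = 0.036644 m^2
A2 = pi*(15.5/200)^2 = 0.018869 m^2
V = (0.036644+0.018869)/2*5.9 = 0.1638 m^3

0.1638


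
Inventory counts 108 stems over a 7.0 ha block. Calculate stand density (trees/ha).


Formula: Stand Density = N_trees / Area_ha
Density = 108 trees / 7.0 ha
Density = 15 trees/ha

15


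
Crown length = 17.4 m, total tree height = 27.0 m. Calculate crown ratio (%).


Formula: Crown Ratio = (Crown Length / Total Height) * 100
CR = (17.4 m / 27.0 m) * 100
CR = 0.6444 * 100 = 64.4%

64.4


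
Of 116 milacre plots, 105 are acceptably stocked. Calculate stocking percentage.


Formula: Stocking % = stocked plots / total plots * 100
Stocking = 105 / 116 * 100
Stocking = 0.9052 * 100 = 90.5%

90.5


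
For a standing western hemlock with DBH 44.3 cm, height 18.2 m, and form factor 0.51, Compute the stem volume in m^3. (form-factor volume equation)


Formula: V = pi * (DBH/200)^2 * H * ff
Radius = DBH/200 = 44.3/200 = 0.2215 m
Radius^2 = 0.2215^2 = 0.04906225 m^2
V = pi * 0.04906225 * 18.2 * 0.51
V = 1.431 m^3

1.431


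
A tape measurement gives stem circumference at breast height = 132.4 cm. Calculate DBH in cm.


Formula: DBH = C / pi
DBH = 132.4 / pi
pi = 3.14159...
DBH = 42.1 cm

42.1


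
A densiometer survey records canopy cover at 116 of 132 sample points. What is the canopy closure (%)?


Formula: Canopy closure = covered points / total points * 100
Closure = 116 / 132 * 100
Closure = 0.8788 * 100 = 87.9%

87.9


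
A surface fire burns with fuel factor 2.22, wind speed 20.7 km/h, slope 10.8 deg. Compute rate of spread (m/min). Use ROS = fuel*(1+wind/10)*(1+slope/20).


Formula: ROS = fuel * (1 + wind/10) * (1 + slope/20)
Wind factor = 1 + 20.7/10 = 3.07
Slope factor = 1 + 10.8/20 = 1.54
ROS = 2.22 * 3.07 * 1.54 = 10.5 m/min

10.5


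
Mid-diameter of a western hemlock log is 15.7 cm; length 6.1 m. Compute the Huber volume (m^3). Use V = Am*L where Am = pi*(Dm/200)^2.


Huber: V = Am * L,  Am = pi*(Dm/200)^2
Am = pi*(15.7/200)^2 = 0.019359 m^2
V = 0.019359*6.1 = 0.1181 m^3

0.1181


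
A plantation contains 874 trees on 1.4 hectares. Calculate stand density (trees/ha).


Formula: Stand Density = N_trees / Area_ha
Density = 874 trees / 1.4 ha
Density = 624 trees/ha

624


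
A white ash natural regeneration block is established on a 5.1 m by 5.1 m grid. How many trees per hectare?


Formula: TPH = 10000 m^2/ha / (spacing_x * spacing_y)
Area per tree = 5.1 m * 5.1 m = 26.01 m^2
TPH = 10000 / 26.01 = 384 trees/ha

384


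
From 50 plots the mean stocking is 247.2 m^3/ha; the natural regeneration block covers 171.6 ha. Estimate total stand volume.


Formula: Total Volume = Mean Volume per ha * Total Area
Total Volume = 247.2 m^3/ha * 171.6 ha
Total Volume = 42420 m^3

42420


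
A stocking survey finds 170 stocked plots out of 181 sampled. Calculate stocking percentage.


Formula: Stocking % = stocked plots / total plots * 100
Stocking = 170 / 181 * 100
Stocking = 0.9392 * 100 = 93.9%

93.9


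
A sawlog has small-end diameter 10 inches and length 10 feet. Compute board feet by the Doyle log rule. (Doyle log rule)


Doyle: BF = (D - 4)^2 * L / 16
Adjusted diameter = 10 - 4 = 6 in
(D-4)^2 = 6^2 = 36
BF = 36 * 10 / 16 = 23 BF

23


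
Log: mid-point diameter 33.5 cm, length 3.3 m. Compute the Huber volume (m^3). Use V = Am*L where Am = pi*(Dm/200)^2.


Huber: V = Am * L,  Am = pi*(Dm/200)^2
Am = pi*(33.5/200)^2 = 0.088141 m^2
V = 0.088141*3.3 = 0.2909 m^3

0.2909


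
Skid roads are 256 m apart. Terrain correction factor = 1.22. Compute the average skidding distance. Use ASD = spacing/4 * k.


Formula: ASD = (spacing / 4) * correction
Uncorrected distance = spacing / 4 = 256 / 4 = 64 m
ASD = 64 * 1.22 = 78 m

78


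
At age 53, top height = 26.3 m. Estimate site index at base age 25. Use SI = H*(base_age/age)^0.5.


Formula: SI = H_dom * (base_age / age)^0.5
Age ratio = 25 / 53 = 0.4717
sqrt(age_ratio) = 0.6868
SI = 26.3 * 0.6868 = 18.1 m

18.1


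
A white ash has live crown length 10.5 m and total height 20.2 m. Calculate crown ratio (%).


Formula: Crown Ratio = (Crown Length / Total Height) * 100
CR = (10.5 m / 20.2 m) * 100
CR = 0.5198 * 100 = 52.0%

52.0


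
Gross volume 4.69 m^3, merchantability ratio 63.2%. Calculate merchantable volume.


Formula: MV = V_total * (merchantable_pct / 100)
Merchantable fraction = 63.2% / 100 = 0.632
MV = 4.69 m^3 * 0.632 = 2.964 m^3

2.964


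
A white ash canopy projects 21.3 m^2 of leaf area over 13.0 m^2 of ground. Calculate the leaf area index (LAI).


Formula: LAI = total leaf area / ground area  (dimensionless)
LAI = 21.3 m^2 / 13.0 m^2
LAI = 1.64

1.64


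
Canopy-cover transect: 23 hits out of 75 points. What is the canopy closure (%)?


Formula: Canopy closure = covered points / total points * 100
Closure = 23 / 75 * 100
Closure = 0.3067 * 100 = 30.7%

30.7


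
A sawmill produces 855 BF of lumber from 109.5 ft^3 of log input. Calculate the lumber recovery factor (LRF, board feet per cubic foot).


Formula: LRF = Lumber Output (BF) / Log Input (ft^3)
LRF = 855 BF / 109.5 ft^3
LRF = 7.81 BF/ft^3

7.81


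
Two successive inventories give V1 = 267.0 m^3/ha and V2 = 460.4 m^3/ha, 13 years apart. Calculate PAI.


Formula: PAI = (V_T2 - V_T1) / (T2 - T1)
Volume increment = 460.4 - 267.0 = 193.4 m^3/ha
PAI = 193.4 / 13 = 14.88 m^3/ha/year

14.88


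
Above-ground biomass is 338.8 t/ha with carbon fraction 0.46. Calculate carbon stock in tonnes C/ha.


Formula: Carbon Stock = Biomass * Carbon Fraction
C = 338.8 t/ha * 0.46
C = 155.8 t C/ha

155.8


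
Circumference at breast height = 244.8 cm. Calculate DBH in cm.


Formula: DBH = C / pi
DBH = 244.8 / pi
pi = 3.14159...
DBH = 77.9 cm

77.9


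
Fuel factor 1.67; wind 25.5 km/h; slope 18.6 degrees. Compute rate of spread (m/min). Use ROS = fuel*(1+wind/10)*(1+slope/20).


Formula: ROS = fuel * (1 + wind/10) * (1 + slope/20)
Wind factor = 1 + 25.5/10 = 3.55
Slope factor = 1 + 18.6/20 = 1.93
ROS = 1.67 * 3.55 * 1.93 = 11.44 m/min

11.44


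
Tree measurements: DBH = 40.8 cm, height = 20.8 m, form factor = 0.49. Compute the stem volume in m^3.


Formula: V = pi * (DBH/200)^2 * H * ff
Radius = DBH/200 = 40.8/200 = 0.204 m
Radius^2 = 0.204^2 = 0.041616 m^2
V = pi * 0.041616 * 20.8 * 0.49
V = 1.333 m^3

1.333


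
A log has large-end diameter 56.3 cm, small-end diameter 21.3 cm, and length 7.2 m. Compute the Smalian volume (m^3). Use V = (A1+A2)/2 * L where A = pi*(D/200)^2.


Smalian: V = (A1 + A2)/2 * L,  A = pi*(D/200)^2
A1 = pi*(56.3/200)^2 = 0.248947 m^2
A2 = pi*(21.3/200)^2 = 0.035633 m^2
V = (0.248947+0.035633)/2*7.2 = 1.0245 m^3

1.0245


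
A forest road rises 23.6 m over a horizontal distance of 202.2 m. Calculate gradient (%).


Formula: Gradient = rise / run * 100
Gradient = 23.6 / 202.2 * 100 = 11.7%

11.7


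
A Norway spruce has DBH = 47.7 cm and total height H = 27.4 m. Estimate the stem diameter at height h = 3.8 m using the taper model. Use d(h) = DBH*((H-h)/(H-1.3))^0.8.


Taper: d(h) = DBH * ((H - h) / (H - 1.3))^0.8
Numerator = H - h = 27.4 - 3.8 = 23.6 m
Denominator = H - 1.3 = 27.4 - 1.3 = 26.1 m
Ratio = 23.6 / 26.1 = 0.90421
d = 47.7 * 0.90421^0.8 = 44.0 cm

44.0


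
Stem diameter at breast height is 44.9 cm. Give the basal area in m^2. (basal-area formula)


Formula: BA = pi * (DBH/2)^2 / 10000  (cm^2 to m^2)
Radius = DBH/2 = 44.9/2 = 22.45 cm
BA = pi * 22.45^2 / 10000
   = 1583.3706 cm^2 / 10000
   = 0.1583 m^2

0.1583


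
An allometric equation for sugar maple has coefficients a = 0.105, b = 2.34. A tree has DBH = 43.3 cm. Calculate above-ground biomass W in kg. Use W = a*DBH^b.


Formula: W = a * DBH^b  (allometric power law)
DBH^b = 43.3^2.34 = 6751.2109
W = 0.105 * 6751.2109 = 708.9 kg

708.9


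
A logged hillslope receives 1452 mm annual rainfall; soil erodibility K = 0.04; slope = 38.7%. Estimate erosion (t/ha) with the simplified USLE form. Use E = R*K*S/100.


Formula: E = R * K * S / 100  (simplified USLE)
R * K = 1452 * 0.04 = 58.08
E = 58.08 * 38.7 / 100 = 22.48 t/ha

22.48


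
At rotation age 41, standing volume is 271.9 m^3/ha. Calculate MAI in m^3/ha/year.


Formula: MAI = Total Volume / Stand Age
MAI = 271.9 m^3/ha / 41 years
MAI = 6.63 m^3/ha/year

6.63


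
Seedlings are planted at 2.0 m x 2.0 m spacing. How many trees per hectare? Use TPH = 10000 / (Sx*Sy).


Formula: TPH = 10000 m^2/ha / (spacing_x * spacing_y)
Area per tree = 2.0 m * 2.0 m = 4.0 m^2
TPH = 10000 / 4.0 = 2500 trees/ha

2500


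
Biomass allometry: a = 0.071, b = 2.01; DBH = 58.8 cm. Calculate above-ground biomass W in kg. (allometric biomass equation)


Formula: W = a * DBH^b  (allometric power law)
DBH^b = 58.8^2.01 = 3601.2098
W = 0.071 * 3601.2098 = 255.7 kg

255.7


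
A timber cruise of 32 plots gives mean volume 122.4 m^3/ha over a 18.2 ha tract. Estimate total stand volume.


Formula: Total Volume = Mean Volume per ha * Total Area
Total Volume = 122.4 m^3/ha * 18.2 ha
Total Volume = 2228 m^3

2228


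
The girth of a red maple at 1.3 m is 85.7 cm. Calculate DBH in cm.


Formula: DBH = C / pi
DBH = 85.7 / pi
pi = 3.14159...
DBH = 27.3 cm

27.3


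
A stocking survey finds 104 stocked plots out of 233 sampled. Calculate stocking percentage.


Formula: Stocking % = stocked plots / total plots * 100
Stocking = 104 / 233 * 100
Stocking = 0.4464 * 100 = 44.6%

44.6


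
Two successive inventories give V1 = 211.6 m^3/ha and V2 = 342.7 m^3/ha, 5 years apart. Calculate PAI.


Formula: PAI = (V_T2 - V_T1) / (T2 - T1)
Volume increment = 342.7 - 211.6 = 131.1 m^3/ha
PAI = 131.1 / 5 = 26.22 m^3/ha/year

26.22


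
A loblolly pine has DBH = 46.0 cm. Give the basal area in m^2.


Formula: BA = pi * (DBH/2)^2 / 10000  (cm^2 to m^2)
Radius = DBH/2 = 46.0/2 = 23.0 cm
BA = pi * 23.0^2 / 10000
   = 1661.9025 cm^2 / 10000
   = 0.1662 m^2

0.1662


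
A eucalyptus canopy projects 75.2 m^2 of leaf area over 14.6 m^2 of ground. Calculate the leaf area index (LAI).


Formula: LAI = total leaf area / ground area  (dimensionless)
LAI = 75.2 m^2 / 14.6 m^2
LAI = 5.15

5.15


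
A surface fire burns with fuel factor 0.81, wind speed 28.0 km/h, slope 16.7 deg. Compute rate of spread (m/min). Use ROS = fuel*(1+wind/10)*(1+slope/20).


Formula: ROS = fuel * (1 + wind/10) * (1 + slope/20)
Wind factor = 1 + 28.0/10 = 3.8
Slope factor = 1 + 16.7/20 = 1.835
ROS = 0.81 * 3.8 * 1.835 = 5.65 m/min

5.65


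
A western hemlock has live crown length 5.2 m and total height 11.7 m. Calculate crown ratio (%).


Formula: Crown Ratio = (Crown Length / Total Height) * 100
CR = (5.2 m / 11.7 m) * 100
CR = 0.4444 * 100 = 44.4%

44.4


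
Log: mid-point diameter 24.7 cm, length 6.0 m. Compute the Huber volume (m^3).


Huber: V = Am * L,  Am = pi*(Dm/200)^2
Am = pi*(24.7/200)^2 = 0.047916 m^2
V = 0.047916*6.0 = 0.2875 m^3

0.2875


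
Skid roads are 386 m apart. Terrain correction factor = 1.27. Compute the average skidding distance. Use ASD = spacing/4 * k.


Formula: ASD = (spacing / 4) * correction
Uncorrected distance = spacing / 4 = 386 / 4 = 96.5 m
ASD = 96.5 * 1.27 = 123 m

123


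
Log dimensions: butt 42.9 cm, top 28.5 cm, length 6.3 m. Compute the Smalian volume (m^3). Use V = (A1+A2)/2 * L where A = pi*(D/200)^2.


Smalian: V = (A1 + A2)/2 * L,  A = pi*(D/200)^2
A1 = pi*(42.9/200)^2 = 0.144545 m^2
A2 = pi*(28.5/200)^2 = 0.063794 m^2
V = (0.144545+0.063794)/2*6.3 = 0.6563 m^3

0.6563


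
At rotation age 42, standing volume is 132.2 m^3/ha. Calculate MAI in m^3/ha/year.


Formula: MAI = Total Volume / Stand Age
MAI = 132.2 m^3/ha / 42 years
MAI = 3.15 m^3/ha/year

3.15


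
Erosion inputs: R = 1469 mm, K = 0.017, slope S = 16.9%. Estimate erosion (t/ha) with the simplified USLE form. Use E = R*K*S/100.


Formula: E = R * K * S / 100  (simplified USLE)
R * K = 1469 * 0.017 = 24.973
E = 24.973 * 16.9 / 100 = 4.22 t/ha

4.22


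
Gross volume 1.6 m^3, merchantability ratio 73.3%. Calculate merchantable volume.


Formula: MV = V_total * (merchantable_pct / 100)
Merchantable fraction = 73.3% / 100 = 0.733
MV = 1.6 m^3 * 0.733 = 1.173 m^3

1.173


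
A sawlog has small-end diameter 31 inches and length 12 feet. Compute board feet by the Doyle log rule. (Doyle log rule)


Doyle: BF = (D - 4)^2 * L / 16
Adjusted diameter = 31 - 4 = 27 in
(D-4)^2 = 27^2 = 729
BF = 729 * 12 / 16 = 547 BF

547


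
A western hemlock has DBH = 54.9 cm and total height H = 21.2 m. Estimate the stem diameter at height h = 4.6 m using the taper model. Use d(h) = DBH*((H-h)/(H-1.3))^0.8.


Taper: d(h) = DBH * ((H - h) / (H - 1.3))^0.8
Numerator = H - h = 21.2 - 4.6 = 16.6 m
Denominator = H - 1.3 = 21.2 - 1.3 = 19.9 m
Ratio = 16.6 / 19.9 = 0.83417
d = 54.9 * 0.83417^0.8 = 47.5 cm

47.5


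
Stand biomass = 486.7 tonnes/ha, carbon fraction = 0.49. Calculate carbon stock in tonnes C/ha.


Formula: Carbon Stock = Biomass * Carbon Fraction
C = 486.7 t/ha * 0.49
C = 238.5 t C/ha

238.5


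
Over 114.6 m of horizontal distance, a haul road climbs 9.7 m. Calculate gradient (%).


Formula: Gradient = rise / run * 100
Gradient = 9.7 / 114.6 * 100 = 8.5%

8.5


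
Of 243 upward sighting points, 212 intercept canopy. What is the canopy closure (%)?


Formula: Canopy closure = covered points / total points * 100
Closure = 212 / 243 * 100
Closure = 0.8724 * 100 = 87.2%

87.2


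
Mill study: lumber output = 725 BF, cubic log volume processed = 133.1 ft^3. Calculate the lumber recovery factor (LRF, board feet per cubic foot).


Formula: LRF = Lumber Output (BF) / Log Input (ft^3)
LRF = 725 BF / 133.1 ft^3
LRF = 5.45 BF/ft^3

5.45


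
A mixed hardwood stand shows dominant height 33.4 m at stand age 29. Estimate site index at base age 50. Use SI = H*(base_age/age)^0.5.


Formula: SI = H_dom * (base_age / age)^0.5
Age ratio = 50 / 29 = 1.72414
sqrt(age_ratio) = 1.31306
SI = 33.4 * 1.31306 = 43.9 m

43.9


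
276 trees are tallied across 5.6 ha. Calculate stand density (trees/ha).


Formula: Stand Density = N_trees / Area_ha
Density = 276 trees / 5.6 ha
Density = 49 trees/ha

49


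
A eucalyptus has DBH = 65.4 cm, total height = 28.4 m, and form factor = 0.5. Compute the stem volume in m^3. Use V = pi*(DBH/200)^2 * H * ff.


Formula: V = pi * (DBH/200)^2 * H * ff
Radius = DBH/200 = 65.4/200 = 0.327 m
Radius^2 = 0.327^2 = 0.106929 m^2
V = pi * 0.106929 * 28.4 * 0.5
V = 4.77 m^3

4.77


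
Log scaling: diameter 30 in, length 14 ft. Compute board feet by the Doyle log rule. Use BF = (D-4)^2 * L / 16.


Doyle: BF = (D - 4)^2 * L / 16
Adjusted diameter = 30 - 4 = 26 in
(D-4)^2 = 26^2 = 676
BF = 676 * 14 / 16 = 592 BF

592


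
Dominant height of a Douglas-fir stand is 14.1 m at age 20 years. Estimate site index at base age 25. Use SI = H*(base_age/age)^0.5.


Formula: SI = H_dom * (base_age / age)^0.5
Age ratio = 25 / 20 = 1.25
sqrt(age_ratio) = 1.11803
SI = 14.1 * 1.11803 = 15.8 m

15.8


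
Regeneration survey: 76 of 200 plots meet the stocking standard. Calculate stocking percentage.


Formula: Stocking % = stocked plots / total plots * 100
Stocking = 76 / 200 * 100
Stocking = 0.38 * 100 = 38.0%

38.0


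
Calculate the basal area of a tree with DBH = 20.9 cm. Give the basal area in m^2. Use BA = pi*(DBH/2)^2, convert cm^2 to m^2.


Formula: BA = pi * (DBH/2)^2 / 10000  (cm^2 to m^2)
Radius = DBH/2 = 20.9/2 = 10.45 cm
BA = pi * 10.45^2 / 10000
   = 343.0698 cm^2 / 10000
   = 0.0343 m^2

0.0343


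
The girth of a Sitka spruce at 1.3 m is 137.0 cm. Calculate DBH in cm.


Formula: DBH = C / pi
DBH = 137.0 / pi
pi = 3.14159...
DBH = 43.6 cm

43.6


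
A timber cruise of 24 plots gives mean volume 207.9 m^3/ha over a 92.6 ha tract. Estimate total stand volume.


Formula: Total Volume = Mean Volume per ha * Total Area
Total Volume = 207.9 m^3/ha * 92.6 ha
Total Volume = 19252 m^3

19252


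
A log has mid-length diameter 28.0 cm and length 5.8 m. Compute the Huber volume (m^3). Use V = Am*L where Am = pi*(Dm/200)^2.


Huber: V = Am * L,  Am = pi*(Dm/200)^2
Am = pi*(28.0/200)^2 = 0.061575 m^2
V = 0.061575*5.8 = 0.3571 m^3

0.3571


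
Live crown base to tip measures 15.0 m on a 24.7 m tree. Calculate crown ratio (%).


Formula: Crown Ratio = (Crown Length / Total Height) * 100
CR = (15.0 m / 24.7 m) * 100
CR = 0.6073 * 100 = 60.7%

60.7


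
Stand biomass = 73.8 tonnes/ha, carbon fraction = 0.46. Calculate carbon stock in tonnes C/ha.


Formula: Carbon Stock = Biomass * Carbon Fraction
C = 73.8 t/ha * 0.46
C = 33.9 t C/ha

33.9


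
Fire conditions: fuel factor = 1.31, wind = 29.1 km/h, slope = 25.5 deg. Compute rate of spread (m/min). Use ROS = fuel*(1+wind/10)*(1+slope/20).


Formula: ROS = fuel * (1 + wind/10) * (1 + slope/20)
Wind factor = 1 + 29.1/10 = 3.91
Slope factor = 1 + 25.5/20 = 2.275
ROS = 1.31 * 3.91 * 2.275 = 11.65 m/min

11.65


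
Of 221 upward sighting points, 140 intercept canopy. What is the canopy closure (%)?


Formula: Canopy closure = covered points / total points * 100
Closure = 140 / 221 * 100
Closure = 0.6335 * 100 = 63.3%

63.3


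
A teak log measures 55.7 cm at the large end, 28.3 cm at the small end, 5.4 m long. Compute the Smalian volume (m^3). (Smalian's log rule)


Smalian: V = (A1 + A2)/2 * L,  A = pi*(D/200)^2
A1 = pi*(55.7/200)^2 = 0.243669 m^2
A2 = pi*(28.3/200)^2 = 0.062902 m^2
V = (0.243669+0.062902)/2*5.4 = 0.8277 m^3

0.8277


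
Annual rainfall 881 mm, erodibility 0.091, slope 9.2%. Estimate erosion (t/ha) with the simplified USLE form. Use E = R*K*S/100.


Formula: E = R * K * S / 100  (simplified USLE)
R * K = 881 * 0.091 = 80.171
E = 80.171 * 9.2 / 100 = 7.38 t/ha

7.38


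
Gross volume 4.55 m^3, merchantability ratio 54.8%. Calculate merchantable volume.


Formula: MV = V_total * (merchantable_pct / 100)
Merchantable fraction = 54.8% / 100 = 0.548
MV = 4.55 m^3 * 0.548 = 2.493 m^3

2.493


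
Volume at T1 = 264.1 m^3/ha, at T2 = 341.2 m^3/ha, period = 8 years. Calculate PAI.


Formula: PAI = (V_T2 - V_T1) / (T2 - T1)
Volume increment = 341.2 - 264.1 = 77.1 m^3/ha
PAI = 77.1 / 8 = 9.64 m^3/ha/year

9.64


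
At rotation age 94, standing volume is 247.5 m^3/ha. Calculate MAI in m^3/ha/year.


Formula: MAI = Total Volume / Stand Age
MAI = 247.5 m^3/ha / 94 years
MAI = 2.63 m^3/ha/year

2.63


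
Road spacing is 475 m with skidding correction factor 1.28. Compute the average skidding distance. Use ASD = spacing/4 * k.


Formula: ASD = (spacing / 4) * correction
Uncorrected distance = spacing / 4 = 475 / 4 = 118.75 m
ASD = 118.75 * 1.28 = 152 m

152


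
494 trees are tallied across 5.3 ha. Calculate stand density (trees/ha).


Formula: Stand Density = N_trees / Area_ha
Density = 494 trees / 5.3 ha
Density = 93 trees/ha

93


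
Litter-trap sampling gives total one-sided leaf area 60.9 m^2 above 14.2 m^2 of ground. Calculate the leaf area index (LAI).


Formula: LAI = total leaf area / ground area  (dimensionless)
LAI = 60.9 m^2 / 14.2 m^2
LAI = 4.29

4.29


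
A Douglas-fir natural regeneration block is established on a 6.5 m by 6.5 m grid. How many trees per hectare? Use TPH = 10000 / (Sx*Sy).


Formula: TPH = 10000 m^2/ha / (spacing_x * spacing_y)
Area per tree = 6.5 m * 6.5 m = 42.25 m^2
TPH = 10000 / 42.25 = 237 trees/ha

237
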